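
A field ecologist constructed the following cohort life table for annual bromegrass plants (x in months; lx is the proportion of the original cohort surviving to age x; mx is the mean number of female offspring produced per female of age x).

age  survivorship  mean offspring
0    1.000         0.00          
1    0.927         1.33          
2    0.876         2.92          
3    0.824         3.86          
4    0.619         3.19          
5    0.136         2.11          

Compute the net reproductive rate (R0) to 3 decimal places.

9.233

lx·mx by age: 0, 1.23291, 2.55792, 3.18064, 1.97461, 0.28696
R0 = Σ lx·mx = 9.23304 → 9.233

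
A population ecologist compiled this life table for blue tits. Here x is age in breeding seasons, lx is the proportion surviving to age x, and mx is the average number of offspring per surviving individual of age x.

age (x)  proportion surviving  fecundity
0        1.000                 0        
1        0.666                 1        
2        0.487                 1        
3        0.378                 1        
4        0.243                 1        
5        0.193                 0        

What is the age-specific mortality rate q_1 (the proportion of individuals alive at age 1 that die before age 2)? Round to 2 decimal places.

0.27

q_1 = (l_1 − l_2) / l_1 = (0.666 − 0.487) / 0.666
     = 0.179 / 0.666 = 0.268769… → 0.27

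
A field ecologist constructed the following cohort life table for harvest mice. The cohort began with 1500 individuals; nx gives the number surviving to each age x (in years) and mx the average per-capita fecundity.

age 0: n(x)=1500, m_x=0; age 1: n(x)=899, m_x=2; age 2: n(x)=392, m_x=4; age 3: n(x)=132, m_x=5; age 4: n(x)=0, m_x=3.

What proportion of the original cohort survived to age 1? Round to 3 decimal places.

0.599

l_1 = n_1/n_0 = 899/1500 = 0.599333… → 0.599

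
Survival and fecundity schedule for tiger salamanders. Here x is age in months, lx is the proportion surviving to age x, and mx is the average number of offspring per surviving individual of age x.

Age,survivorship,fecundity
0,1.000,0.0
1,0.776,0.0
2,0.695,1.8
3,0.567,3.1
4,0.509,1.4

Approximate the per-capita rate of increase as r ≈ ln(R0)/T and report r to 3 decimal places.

R0 = Σ lx·mx = 0 + 0 + 1.251 + 1.7577 + 0.7126 = 3.7213
Σ x·lx·mx = 10.6255; T = 10.6255/3.7213 = 2.85532…
r ≈ ln(R0)/T = ln(3.7213)/2.85532… = 0.46022… → 0.460

0.460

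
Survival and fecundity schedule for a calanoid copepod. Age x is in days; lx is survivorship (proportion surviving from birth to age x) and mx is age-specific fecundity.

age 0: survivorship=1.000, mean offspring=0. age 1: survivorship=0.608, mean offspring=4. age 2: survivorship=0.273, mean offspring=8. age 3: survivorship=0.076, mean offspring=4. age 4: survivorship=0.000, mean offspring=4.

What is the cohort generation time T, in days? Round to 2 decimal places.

1.57

lx·mx: 0, 2.432, 2.184, 0.304, 0 → R0 = 4.92
x·lx·mx: 0, 2.432, 4.368, 0.912, 0 → Σ = 7.712
T = 7.712 / 4.92 = 1.56748… → 1.57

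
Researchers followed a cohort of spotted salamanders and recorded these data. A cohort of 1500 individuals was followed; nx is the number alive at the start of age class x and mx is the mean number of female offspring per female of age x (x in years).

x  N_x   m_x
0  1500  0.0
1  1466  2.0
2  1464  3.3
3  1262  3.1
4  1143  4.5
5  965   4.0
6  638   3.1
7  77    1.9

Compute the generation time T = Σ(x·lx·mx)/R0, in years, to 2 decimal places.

3.38

lx = nx/n0 = nx/1500: 1, 0.97733…, 0.976, 0.84133…, 0.762, 0.64333…, 0.42533…, 0.05133…
lx·mx: 0, 1.954667…, 3.2208, 2.608133…, 3.429, 2.573333…, 1.318533…, 0.097533… → R0 = 15.202…
x·lx·mx: 0, 1.954667…, 6.4416, 7.8244…, 13.716, 12.866667…, 7.9112…, 0.682733… → Σ = 51.397267…
T = 51.397267… / 15.202… = 3.380954… → 3.38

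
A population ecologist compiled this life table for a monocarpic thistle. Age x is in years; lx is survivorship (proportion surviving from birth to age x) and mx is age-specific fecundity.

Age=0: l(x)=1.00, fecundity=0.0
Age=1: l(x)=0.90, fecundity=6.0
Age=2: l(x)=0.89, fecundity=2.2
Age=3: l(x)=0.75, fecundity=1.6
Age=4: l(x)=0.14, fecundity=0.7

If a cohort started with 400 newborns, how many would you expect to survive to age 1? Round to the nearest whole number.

360

Expected survivors = N0 · l_1 = 400 × 0.90 = 360 → 360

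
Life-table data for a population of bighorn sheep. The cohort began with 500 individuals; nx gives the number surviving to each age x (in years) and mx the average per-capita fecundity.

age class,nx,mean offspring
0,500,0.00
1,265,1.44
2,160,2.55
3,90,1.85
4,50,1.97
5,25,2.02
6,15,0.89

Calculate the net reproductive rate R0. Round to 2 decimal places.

lx = nx/n0 = nx/500: 1, 0.53, 0.32, 0.18, 0.1, 0.05, 0.03
lx·mx by age: 0, 0.7632, 0.816, 0.333, 0.197, 0.101, 0.0267
R0 = Σ lx·mx = 2.2369 → 2.24

2.24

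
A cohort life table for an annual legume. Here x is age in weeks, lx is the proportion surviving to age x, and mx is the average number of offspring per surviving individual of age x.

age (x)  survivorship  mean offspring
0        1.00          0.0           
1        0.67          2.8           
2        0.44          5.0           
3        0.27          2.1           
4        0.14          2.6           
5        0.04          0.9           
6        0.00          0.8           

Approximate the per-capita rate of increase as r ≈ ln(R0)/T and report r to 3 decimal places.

0.849

R0 = Σ lx·mx = 0 + 1.876 + 2.2 + 0.567 + 0.364 + 0.036 + 0 = 5.043
Σ x·lx·mx = 9.613; T = 9.613/5.043 = 1.90621…
r ≈ ln(R0)/T = ln(5.043)/1.90621… = 0.84881… → 0.849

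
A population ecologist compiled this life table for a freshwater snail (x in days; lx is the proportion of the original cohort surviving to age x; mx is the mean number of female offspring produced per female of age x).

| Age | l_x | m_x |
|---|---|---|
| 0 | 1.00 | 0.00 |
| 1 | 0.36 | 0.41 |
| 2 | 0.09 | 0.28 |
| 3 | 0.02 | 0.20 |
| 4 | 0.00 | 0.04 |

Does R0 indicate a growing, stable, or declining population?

declining

R0 = Σ lx·mx = 0 + 0.1476 + 0.0252 + 0.004 + 0 = 0.1768
R0 < 1, so the population is declining.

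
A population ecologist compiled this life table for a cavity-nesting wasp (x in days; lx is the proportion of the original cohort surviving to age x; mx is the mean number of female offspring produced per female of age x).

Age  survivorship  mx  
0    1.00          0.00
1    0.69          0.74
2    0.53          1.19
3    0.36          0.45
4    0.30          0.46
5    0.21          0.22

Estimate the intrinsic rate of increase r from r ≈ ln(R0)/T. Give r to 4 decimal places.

0.1942

R0 = Σ lx·mx = 0 + 0.5106 + 0.6307 + 0.162 + 0.138 + 0.0462 = 1.4875
Σ x·lx·mx = 3.041; T = 3.041/1.4875 = 2.04437…
r ≈ ln(R0)/T = ln(1.4875)/2.04437… = 0.194239… → 0.1942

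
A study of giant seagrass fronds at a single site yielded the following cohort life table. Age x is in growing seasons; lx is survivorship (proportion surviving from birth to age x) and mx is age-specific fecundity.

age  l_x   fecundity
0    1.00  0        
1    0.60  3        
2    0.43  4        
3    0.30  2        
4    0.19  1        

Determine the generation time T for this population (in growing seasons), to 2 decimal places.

lx·mx: 0, 1.8, 1.72, 0.6, 0.19 → R0 = 4.31
x·lx·mx: 0, 1.8, 3.44, 1.8, 0.76 → Σ = 7.8
T = 7.8 / 4.31 = 1.809745… → 1.81

1.81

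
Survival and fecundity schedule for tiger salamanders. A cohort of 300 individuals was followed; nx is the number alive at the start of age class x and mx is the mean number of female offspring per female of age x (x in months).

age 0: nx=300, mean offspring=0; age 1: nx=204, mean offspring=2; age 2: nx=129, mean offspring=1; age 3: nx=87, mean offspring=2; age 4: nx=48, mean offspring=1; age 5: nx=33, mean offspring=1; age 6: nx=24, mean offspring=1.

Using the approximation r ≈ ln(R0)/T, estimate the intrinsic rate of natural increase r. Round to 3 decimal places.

0.483

lx = nx/n0 = nx/300: 1, 0.68, 0.43, 0.29, 0.16, 0.11, 0.08
R0 = Σ lx·mx = 0 + 1.36 + 0.43 + 0.58 + 0.16 + 0.11 + 0.08 = 2.72
Σ x·lx·mx = 5.63; T = 5.63/2.72 = 2.06985…
r ≈ ln(R0)/T = ln(2.72)/2.06985… = 0.48343… → 0.483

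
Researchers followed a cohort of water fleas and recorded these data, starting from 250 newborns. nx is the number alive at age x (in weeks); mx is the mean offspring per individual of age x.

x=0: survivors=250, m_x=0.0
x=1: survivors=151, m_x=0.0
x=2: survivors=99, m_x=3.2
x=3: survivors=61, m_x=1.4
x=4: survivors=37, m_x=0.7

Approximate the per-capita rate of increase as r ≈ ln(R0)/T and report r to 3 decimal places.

0.232

lx = nx/n0 = nx/250: 1, 0.604, 0.396, 0.244, 0.148
R0 = Σ lx·mx = 0 + 0 + 1.2672 + 0.3416 + 0.1036 = 1.7124
Σ x·lx·mx = 3.9736; T = 3.9736/1.7124 = 2.32049…
r ≈ ln(R0)/T = ln(1.7124)/2.32049… = 0.2318… → 0.232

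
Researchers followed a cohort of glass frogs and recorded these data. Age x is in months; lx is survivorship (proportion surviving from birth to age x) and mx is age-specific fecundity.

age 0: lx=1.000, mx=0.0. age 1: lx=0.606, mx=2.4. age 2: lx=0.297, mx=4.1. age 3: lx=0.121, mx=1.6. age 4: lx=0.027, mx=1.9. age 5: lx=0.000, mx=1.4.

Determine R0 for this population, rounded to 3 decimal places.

2.917

lx·mx by age: 0, 1.4544, 1.2177, 0.1936, 0.0513, 0
R0 = Σ lx·mx = 2.917 → 2.917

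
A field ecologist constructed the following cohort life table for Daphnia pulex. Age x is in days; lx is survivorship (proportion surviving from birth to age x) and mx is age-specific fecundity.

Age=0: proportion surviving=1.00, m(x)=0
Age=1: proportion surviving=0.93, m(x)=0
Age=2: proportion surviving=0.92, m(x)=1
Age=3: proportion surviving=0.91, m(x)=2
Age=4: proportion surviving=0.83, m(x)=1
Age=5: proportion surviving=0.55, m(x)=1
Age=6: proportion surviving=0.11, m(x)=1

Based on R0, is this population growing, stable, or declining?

growing

R0 = Σ lx·mx = 0 + 0 + 0.92 + 1.82 + 0.83 + 0.55 + 0.11 = 4.23
R0 > 1, so the population is growing.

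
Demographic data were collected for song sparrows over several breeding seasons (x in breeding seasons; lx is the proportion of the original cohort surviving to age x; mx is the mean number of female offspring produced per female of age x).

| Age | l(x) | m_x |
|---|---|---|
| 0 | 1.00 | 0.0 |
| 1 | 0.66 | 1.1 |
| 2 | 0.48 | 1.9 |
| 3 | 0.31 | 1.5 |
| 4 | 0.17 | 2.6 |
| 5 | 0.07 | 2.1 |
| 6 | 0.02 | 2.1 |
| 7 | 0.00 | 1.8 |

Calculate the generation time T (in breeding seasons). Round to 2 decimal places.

2.45

lx·mx: 0, 0.726, 0.912, 0.465, 0.442, 0.147, 0.042, 0 → R0 = 2.734
x·lx·mx: 0, 0.726, 1.824, 1.395, 1.768, 0.735, 0.252, 0 → Σ = 6.7
T = 6.7 / 2.734 = 2.450622… → 2.45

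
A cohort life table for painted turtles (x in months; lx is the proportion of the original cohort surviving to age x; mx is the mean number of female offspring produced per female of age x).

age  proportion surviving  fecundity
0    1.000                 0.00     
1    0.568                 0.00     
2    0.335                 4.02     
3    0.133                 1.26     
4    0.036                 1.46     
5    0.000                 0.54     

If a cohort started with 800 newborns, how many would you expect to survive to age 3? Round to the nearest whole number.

106

Expected survivors = N0 · l_3 = 800 × 0.133 = 106.4 → 106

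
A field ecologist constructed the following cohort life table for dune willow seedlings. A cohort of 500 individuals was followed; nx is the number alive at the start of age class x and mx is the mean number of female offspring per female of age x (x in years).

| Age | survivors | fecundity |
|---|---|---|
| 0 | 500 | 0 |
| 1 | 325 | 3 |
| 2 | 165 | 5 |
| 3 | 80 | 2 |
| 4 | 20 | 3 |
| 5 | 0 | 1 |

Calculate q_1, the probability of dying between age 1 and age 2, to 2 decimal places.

0.49

lx = nx/n0 = nx/500: 1, 0.65, 0.33, 0.16, 0.04, 0
q_1 = (l_1 − l_2) / l_1 = (0.65 − 0.33) / 0.65
     = 0.32 / 0.65 = 0.492308… → 0.49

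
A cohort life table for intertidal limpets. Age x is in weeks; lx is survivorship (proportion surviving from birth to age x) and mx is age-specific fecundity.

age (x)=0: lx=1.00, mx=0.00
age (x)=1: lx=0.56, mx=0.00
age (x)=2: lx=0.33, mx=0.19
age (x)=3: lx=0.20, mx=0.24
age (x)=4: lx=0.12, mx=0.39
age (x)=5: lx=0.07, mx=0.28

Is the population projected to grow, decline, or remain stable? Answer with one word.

declining

R0 = Σ lx·mx = 0 + 0 + 0.0627 + 0.048 + 0.0468 + 0.0196 = 0.1771
R0 < 1, so the population is declining.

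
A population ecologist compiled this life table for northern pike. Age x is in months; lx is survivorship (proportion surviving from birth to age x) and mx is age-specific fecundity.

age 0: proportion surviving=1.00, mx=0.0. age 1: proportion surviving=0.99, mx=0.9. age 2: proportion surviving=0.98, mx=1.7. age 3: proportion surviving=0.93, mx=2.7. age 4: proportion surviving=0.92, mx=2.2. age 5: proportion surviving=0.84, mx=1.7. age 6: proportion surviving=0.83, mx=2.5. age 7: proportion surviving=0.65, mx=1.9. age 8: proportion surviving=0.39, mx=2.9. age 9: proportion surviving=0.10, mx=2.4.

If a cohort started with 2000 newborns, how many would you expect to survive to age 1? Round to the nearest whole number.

1980

Expected survivors = N0 · l_1 = 2000 × 0.99 = 1980 → 1980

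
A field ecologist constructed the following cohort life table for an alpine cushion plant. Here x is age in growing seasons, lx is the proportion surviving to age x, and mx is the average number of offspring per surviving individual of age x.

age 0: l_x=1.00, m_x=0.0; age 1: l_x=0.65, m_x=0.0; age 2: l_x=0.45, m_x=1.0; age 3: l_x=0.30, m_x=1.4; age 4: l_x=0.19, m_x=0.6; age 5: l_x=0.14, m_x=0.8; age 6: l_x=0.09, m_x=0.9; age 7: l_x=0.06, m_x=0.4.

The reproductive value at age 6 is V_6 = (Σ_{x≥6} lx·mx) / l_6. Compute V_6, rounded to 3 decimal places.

lx·mx for x ≥ 6: 0.081, 0.024 → sum = 0.105
V_6 = 0.105 / l_6 = 0.105 / 0.09 = 1.166667… → 1.167

1.167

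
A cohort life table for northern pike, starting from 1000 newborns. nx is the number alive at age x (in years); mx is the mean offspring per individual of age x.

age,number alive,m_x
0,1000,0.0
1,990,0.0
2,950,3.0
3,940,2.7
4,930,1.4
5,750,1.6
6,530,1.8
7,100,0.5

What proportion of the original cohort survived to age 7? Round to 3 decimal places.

l_7 = n_7/n_0 = 100/1000 = 0.1 → 0.100

0.100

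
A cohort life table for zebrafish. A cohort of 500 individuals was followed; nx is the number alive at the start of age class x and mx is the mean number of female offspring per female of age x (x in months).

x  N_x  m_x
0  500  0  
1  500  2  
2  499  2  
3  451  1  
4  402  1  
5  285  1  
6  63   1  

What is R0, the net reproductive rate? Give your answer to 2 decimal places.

lx = nx/n0 = nx/500: 1, 1, 0.998, 0.902, 0.804, 0.57, 0.126
lx·mx by age: 0, 2, 1.996, 0.902, 0.804, 0.57, 0.126
R0 = Σ lx·mx = 6.398 → 6.40

6.40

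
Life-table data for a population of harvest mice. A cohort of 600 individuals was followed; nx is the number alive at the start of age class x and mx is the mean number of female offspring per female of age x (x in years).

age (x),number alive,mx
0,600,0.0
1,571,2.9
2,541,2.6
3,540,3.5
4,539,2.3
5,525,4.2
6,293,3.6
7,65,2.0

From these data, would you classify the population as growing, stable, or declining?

growing

lx = nx/n0 = nx/600: 1, 0.95167…, 0.90167…, 0.9, 0.89833…, 0.875, 0.48833…, 0.10833…
R0 = Σ lx·mx = 0 + 2.759833… + 2.344333… + 3.15 + 2.066167… + 3.675 + 1.758… + 0.216667… = 15.97…
R0 > 1, so the population is growing.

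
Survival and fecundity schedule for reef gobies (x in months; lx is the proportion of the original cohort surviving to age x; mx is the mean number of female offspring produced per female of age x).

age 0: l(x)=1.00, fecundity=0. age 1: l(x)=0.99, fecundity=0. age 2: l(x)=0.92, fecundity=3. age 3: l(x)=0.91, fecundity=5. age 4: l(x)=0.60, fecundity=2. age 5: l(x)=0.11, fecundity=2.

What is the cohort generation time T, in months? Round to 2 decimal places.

2.87

lx·mx: 0, 0, 2.76, 4.55, 1.2, 0.22 → R0 = 8.73
x·lx·mx: 0, 0, 5.52, 13.65, 4.8, 1.1 → Σ = 25.07
T = 25.07 / 8.73 = 2.871707… → 2.87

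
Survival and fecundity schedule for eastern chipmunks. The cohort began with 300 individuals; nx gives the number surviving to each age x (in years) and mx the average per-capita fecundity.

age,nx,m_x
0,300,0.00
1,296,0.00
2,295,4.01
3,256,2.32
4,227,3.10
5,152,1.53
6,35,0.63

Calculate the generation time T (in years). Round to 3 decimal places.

3.019

lx = nx/n0 = nx/300: 1, 0.98667…, 0.98333…, 0.85333…, 0.75667…, 0.50667…, 0.11667…
lx·mx: 0, 0, 3.943167…, 1.979733…, 2.345667…, 0.7752…, 0.0735… → R0 = 9.117267…
x·lx·mx: 0, 0, 7.886333…, 5.9392…, 9.382667…, 3.876…, 0.441… → Σ = 27.5252…
T = 27.5252… / 9.117267… = 3.019019… → 3.019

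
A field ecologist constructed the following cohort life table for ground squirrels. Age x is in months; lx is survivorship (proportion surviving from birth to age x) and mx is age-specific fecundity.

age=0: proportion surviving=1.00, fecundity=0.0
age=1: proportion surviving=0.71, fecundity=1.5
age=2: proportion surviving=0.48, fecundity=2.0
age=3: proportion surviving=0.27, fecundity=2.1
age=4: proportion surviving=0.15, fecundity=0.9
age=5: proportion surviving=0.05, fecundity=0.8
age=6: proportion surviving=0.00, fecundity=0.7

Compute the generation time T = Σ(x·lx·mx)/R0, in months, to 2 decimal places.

lx·mx: 0, 1.065, 0.96, 0.567, 0.135, 0.04, 0 → R0 = 2.767
x·lx·mx: 0, 1.065, 1.92, 1.701, 0.54, 0.2, 0 → Σ = 5.426
T = 5.426 / 2.767 = 1.960969… → 1.96

1.96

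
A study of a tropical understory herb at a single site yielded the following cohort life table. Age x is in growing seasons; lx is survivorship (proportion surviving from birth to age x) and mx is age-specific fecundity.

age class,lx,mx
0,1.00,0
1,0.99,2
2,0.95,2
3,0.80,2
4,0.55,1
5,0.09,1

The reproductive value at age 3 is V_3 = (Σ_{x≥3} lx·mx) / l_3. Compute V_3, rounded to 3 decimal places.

lx·mx for x ≥ 3: 1.6, 0.55, 0.09 → sum = 2.24
V_3 = 2.24 / l_3 = 2.24 / 0.8 = 2.8 → 2.800

2.800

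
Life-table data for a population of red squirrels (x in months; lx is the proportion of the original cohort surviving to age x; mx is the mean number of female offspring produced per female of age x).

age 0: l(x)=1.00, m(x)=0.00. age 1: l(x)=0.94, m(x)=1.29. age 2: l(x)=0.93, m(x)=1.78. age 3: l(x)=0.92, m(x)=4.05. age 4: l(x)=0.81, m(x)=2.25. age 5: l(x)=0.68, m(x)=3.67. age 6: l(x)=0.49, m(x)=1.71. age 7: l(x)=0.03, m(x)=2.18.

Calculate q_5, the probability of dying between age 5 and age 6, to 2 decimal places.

0.28

q_5 = (l_5 − l_6) / l_5 = (0.68 − 0.49) / 0.68
     = 0.19 / 0.68 = 0.279412… → 0.28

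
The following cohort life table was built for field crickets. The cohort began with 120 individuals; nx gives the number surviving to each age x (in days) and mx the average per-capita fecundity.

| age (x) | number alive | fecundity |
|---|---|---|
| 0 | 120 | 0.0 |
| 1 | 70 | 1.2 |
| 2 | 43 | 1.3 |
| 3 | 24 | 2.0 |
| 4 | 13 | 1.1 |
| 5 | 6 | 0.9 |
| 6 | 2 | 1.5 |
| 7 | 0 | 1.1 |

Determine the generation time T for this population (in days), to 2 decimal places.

2.10

lx = nx/n0 = nx/120: 1, 0.58333…, 0.35833…, 0.2, 0.10833…, 0.05, 0.01667…, 0
lx·mx: 0, 0.7…, 0.465833…, 0.4, 0.119167…, 0.045, 0.025…, 0 → R0 = 1.755…
x·lx·mx: 0, 0.7…, 0.931667…, 1.2, 0.476667…, 0.225, 0.15…, 0 → Σ = 3.683333…
T = 3.683333… / 1.755… = 2.098765… → 2.10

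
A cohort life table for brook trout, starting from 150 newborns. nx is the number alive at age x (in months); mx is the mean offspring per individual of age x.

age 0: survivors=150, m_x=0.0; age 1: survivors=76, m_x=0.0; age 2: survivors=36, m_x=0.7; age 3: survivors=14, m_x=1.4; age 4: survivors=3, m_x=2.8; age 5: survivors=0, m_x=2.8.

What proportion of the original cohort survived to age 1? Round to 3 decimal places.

0.507

l_1 = n_1/n_0 = 76/150 = 0.506667… → 0.507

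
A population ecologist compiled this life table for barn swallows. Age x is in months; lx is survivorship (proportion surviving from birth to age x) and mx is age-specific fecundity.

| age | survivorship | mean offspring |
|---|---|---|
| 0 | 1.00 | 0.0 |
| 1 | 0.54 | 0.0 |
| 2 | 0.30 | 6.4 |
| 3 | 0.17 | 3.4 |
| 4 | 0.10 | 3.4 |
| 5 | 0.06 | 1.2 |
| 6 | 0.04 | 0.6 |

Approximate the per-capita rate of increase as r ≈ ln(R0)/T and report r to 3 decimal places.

0.425

R0 = Σ lx·mx = 0 + 0 + 1.92 + 0.578 + 0.34 + 0.072 + 0.024 = 2.934
Σ x·lx·mx = 7.438; T = 7.438/2.934 = 2.53511…
r ≈ ln(R0)/T = ln(2.934)/2.53511… = 0.42458… → 0.425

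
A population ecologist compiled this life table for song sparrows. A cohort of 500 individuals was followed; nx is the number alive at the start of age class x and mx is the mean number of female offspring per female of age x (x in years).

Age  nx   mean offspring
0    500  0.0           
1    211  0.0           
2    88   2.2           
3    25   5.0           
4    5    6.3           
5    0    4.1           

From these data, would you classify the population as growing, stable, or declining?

lx = nx/n0 = nx/500: 1, 0.422, 0.176, 0.05, 0.01, 0
R0 = Σ lx·mx = 0 + 0 + 0.3872 + 0.25 + 0.063 + 0 = 0.7002
R0 < 1, so the population is declining.

declining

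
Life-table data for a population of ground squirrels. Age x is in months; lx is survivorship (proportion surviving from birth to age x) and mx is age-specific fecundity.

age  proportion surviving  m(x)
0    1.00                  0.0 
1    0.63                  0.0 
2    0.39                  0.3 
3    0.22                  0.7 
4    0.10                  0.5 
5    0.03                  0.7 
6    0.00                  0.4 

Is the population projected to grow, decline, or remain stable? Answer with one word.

R0 = Σ lx·mx = 0 + 0 + 0.117 + 0.154 + 0.05 + 0.021 + 0 = 0.342
R0 < 1, so the population is declining.

declining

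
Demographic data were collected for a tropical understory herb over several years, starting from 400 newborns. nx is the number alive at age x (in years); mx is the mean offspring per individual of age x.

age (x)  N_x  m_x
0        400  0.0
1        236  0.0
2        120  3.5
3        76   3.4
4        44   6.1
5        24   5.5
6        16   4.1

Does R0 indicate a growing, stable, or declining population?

growing

lx = nx/n0 = nx/400: 1, 0.59, 0.3, 0.19, 0.11, 0.06, 0.04
R0 = Σ lx·mx = 0 + 0 + 1.05 + 0.646 + 0.671 + 0.33 + 0.164 = 2.861
R0 > 1, so the population is growing.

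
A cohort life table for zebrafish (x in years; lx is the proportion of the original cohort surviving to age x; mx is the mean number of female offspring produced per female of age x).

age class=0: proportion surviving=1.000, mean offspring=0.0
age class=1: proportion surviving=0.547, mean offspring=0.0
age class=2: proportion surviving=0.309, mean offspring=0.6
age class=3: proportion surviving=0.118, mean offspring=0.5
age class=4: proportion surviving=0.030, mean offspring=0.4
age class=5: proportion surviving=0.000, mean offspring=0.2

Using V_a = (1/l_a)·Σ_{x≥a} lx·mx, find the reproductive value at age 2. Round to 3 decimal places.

lx·mx for x ≥ 2: 0.1854, 0.059, 0.012, 0 → sum = 0.2564
V_2 = 0.2564 / l_2 = 0.2564 / 0.309 = 0.829773… → 0.830

0.830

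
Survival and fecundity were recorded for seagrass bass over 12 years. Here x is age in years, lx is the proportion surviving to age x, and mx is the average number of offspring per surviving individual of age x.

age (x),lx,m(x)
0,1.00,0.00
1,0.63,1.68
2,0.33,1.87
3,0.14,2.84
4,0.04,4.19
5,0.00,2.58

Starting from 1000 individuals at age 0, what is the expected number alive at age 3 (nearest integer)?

140

Expected survivors = N0 · l_3 = 1000 × 0.14 = 140 → 140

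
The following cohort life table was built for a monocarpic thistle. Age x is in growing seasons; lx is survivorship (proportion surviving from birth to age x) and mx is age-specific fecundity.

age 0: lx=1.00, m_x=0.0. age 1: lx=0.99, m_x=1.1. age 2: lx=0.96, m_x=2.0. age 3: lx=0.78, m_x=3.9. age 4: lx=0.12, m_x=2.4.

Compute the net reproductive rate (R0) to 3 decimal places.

lx·mx by age: 0, 1.089, 1.92, 3.042, 0.288
R0 = Σ lx·mx = 6.339 → 6.339

6.339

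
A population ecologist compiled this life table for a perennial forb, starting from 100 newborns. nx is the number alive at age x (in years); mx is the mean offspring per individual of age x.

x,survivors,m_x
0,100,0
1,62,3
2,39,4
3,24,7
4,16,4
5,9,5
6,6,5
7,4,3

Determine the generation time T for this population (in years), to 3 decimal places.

lx = nx/n0 = nx/100: 1, 0.62, 0.39, 0.24, 0.16, 0.09, 0.06, 0.04
lx·mx: 0, 1.86, 1.56, 1.68, 0.64, 0.45, 0.3, 0.12 → R0 = 6.61
x·lx·mx: 0, 1.86, 3.12, 5.04, 2.56, 2.25, 1.8, 0.84 → Σ = 17.47
T = 17.47 / 6.61 = 2.642965… → 2.643

2.643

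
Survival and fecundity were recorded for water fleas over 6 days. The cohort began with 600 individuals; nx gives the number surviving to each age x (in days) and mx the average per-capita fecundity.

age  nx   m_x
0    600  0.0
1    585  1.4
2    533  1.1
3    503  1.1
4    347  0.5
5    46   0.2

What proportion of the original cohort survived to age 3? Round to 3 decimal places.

0.838

l_3 = n_3/n_0 = 503/600 = 0.838333… → 0.838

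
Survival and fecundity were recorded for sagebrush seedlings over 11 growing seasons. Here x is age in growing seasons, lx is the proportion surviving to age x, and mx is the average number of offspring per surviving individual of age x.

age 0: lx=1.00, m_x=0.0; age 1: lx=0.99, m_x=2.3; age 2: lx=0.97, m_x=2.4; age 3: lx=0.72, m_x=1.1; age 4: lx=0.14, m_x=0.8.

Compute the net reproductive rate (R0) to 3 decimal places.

lx·mx by age: 0, 2.277, 2.328, 0.792, 0.112
R0 = Σ lx·mx = 5.509 → 5.509

5.509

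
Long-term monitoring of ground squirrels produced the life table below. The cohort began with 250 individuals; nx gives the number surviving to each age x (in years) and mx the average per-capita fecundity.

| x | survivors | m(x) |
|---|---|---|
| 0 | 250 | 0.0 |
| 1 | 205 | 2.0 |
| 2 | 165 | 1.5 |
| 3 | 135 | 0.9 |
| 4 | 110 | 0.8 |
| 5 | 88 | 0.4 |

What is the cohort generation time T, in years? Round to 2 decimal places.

lx = nx/n0 = nx/250: 1, 0.82, 0.66, 0.54, 0.44, 0.352
lx·mx: 0, 1.64, 0.99, 0.486, 0.352, 0.1408 → R0 = 3.6088
x·lx·mx: 0, 1.64, 1.98, 1.458, 1.408, 0.704 → Σ = 7.19
T = 7.19 / 3.6088 = 1.992352… → 1.99

1.99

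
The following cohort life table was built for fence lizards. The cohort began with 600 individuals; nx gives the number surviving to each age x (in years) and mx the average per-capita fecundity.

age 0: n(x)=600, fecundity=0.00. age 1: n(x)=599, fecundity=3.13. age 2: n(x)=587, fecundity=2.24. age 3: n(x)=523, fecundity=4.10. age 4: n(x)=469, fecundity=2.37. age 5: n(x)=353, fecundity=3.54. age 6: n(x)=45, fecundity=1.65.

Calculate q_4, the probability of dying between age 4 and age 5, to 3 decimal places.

0.247

lx = nx/n0 = nx/600: 1, 0.99833…, 0.97833…, 0.87167…, 0.78167…, 0.58833…, 0.075
q_4 = (l_4 − l_5) / l_4 = (0.781667… − 0.588333…) / 0.781667…
     = 0.193333… / 0.781667… = 0.247335… → 0.247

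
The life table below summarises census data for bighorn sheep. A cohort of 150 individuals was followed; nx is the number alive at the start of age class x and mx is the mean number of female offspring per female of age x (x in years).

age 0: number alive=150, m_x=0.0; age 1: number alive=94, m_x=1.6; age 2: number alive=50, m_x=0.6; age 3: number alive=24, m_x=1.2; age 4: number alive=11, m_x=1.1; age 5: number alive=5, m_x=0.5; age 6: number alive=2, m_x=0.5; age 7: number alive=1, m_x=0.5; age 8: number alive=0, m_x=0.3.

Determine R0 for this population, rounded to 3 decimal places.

lx = nx/n0 = nx/150: 1, 0.62667…, 0.33333…, 0.16, 0.07333…, 0.03333…, 0.01333…, 0.00667…, 0
lx·mx by age: 0, 1.002667…, 0.2…, 0.192, 0.080667…, 0.016667…, 0.006667…, 0.003333…, 0
R0 = Σ lx·mx = 1.502… → 1.502

1.502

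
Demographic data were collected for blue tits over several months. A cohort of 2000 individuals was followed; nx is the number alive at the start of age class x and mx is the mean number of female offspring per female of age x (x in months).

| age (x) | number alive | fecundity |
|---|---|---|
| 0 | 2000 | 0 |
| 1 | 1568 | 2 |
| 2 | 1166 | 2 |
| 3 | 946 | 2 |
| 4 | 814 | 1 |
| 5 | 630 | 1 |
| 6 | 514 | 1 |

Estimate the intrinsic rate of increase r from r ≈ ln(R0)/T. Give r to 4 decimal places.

lx = nx/n0 = nx/2000: 1, 0.784, 0.583, 0.473, 0.407, 0.315, 0.257
R0 = Σ lx·mx = 0 + 1.568 + 1.166 + 0.946 + 0.407 + 0.315 + 0.257 = 4.659
Σ x·lx·mx = 11.483; T = 11.483/4.659 = 2.46469…
r ≈ ln(R0)/T = ln(4.659)/2.46469… = 0.624338… → 0.6243

0.6243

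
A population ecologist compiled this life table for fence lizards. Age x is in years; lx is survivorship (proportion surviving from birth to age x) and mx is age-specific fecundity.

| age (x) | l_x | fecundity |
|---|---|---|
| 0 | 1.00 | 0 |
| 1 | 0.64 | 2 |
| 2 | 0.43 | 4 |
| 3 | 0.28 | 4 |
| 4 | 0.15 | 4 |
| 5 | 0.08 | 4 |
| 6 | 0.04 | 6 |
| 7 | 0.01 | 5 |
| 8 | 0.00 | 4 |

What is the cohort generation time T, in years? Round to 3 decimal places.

2.602

lx·mx: 0, 1.28, 1.72, 1.12, 0.6, 0.32, 0.24, 0.05, 0 → R0 = 5.33
x·lx·mx: 0, 1.28, 3.44, 3.36, 2.4, 1.6, 1.44, 0.35, 0 → Σ = 13.87
T = 13.87 / 5.33 = 2.602251… → 2.602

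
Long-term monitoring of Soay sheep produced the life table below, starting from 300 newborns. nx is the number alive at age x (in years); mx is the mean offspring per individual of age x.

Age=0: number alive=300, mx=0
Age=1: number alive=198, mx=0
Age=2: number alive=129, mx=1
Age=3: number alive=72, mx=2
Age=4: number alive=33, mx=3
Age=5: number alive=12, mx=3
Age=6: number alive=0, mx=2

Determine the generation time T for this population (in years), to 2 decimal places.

3.10

lx = nx/n0 = nx/300: 1, 0.66, 0.43, 0.24, 0.11, 0.04, 0
lx·mx: 0, 0, 0.43, 0.48, 0.33, 0.12, 0 → R0 = 1.36
x·lx·mx: 0, 0, 0.86, 1.44, 1.32, 0.6, 0 → Σ = 4.22
T = 4.22 / 1.36 = 3.102941… → 3.10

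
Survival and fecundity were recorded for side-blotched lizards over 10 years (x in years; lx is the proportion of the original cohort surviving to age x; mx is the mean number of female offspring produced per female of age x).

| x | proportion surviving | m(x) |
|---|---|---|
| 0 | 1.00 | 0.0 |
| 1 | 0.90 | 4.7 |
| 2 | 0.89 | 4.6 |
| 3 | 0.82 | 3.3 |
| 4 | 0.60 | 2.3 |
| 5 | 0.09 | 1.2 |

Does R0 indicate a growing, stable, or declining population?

R0 = Σ lx·mx = 0 + 4.23 + 4.094 + 2.706 + 1.38 + 0.108 = 12.518
R0 > 1, so the population is growing.

growing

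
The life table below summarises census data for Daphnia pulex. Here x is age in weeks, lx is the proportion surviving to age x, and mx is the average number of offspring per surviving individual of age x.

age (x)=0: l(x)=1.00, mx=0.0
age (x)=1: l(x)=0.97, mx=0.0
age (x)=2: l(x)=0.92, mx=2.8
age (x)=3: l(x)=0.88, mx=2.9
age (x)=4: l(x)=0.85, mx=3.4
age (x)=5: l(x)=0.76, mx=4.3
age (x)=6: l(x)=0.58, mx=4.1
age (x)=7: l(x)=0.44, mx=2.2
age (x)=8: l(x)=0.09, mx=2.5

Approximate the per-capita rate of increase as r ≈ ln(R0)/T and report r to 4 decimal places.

0.6308

R0 = Σ lx·mx = 0 + 0 + 2.576 + 2.552 + 2.89 + 3.268 + 2.378 + 0.968 + 0.225 = 14.857
Σ x·lx·mx = 63.552; T = 63.552/14.857 = 4.27758…
r ≈ ln(R0)/T = ln(14.857)/4.27758… = 0.630841… → 0.6308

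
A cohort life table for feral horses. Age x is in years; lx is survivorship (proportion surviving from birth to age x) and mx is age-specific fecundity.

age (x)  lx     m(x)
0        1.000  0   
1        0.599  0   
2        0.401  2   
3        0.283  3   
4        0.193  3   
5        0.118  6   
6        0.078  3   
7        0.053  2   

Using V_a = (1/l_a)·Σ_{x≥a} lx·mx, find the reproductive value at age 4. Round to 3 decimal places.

lx·mx for x ≥ 4: 0.579, 0.708, 0.234, 0.106 → sum = 1.627
V_4 = 1.627 / l_4 = 1.627 / 0.193 = 8.430052… → 8.430

8.430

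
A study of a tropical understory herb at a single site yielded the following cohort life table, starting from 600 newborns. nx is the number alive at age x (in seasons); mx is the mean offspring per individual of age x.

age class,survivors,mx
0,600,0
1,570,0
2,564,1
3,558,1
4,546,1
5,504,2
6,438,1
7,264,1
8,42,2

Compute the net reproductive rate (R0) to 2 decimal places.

lx = nx/n0 = nx/600: 1, 0.95, 0.94, 0.93, 0.91, 0.84, 0.73, 0.44, 0.07
lx·mx by age: 0, 0, 0.94, 0.93, 0.91, 1.68, 0.73, 0.44, 0.14
R0 = Σ lx·mx = 5.77 → 5.77

5.77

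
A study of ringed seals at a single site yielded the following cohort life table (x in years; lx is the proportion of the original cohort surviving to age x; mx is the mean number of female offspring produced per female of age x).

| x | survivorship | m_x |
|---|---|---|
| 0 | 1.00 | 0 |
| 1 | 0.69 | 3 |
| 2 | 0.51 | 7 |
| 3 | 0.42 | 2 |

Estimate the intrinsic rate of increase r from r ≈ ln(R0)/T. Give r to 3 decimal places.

R0 = Σ lx·mx = 0 + 2.07 + 3.57 + 0.84 = 6.48
Σ x·lx·mx = 11.73; T = 11.73/6.48 = 1.81019…
r ≈ ln(R0)/T = ln(6.48)/1.81019… = 1.03234… → 1.032

1.032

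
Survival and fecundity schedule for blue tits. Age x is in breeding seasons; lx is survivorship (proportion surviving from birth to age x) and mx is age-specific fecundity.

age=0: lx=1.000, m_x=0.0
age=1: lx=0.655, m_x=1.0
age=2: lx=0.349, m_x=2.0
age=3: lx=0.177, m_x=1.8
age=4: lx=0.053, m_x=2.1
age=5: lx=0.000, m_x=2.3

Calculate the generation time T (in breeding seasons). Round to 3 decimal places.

lx·mx: 0, 0.655, 0.698, 0.3186, 0.1113, 0 → R0 = 1.7829
x·lx·mx: 0, 0.655, 1.396, 0.9558, 0.4452, 0 → Σ = 3.452
T = 3.452 / 1.7829 = 1.936171… → 1.936

1.936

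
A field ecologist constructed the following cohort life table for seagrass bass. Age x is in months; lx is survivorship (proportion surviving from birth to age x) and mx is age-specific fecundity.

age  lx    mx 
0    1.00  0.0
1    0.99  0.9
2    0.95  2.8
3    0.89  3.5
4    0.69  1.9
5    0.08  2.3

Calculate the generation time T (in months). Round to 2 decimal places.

2.66

lx·mx: 0, 0.891, 2.66, 3.115, 1.311, 0.184 → R0 = 8.161
x·lx·mx: 0, 0.891, 5.32, 9.345, 5.244, 0.92 → Σ = 21.72
T = 21.72 / 8.161 = 2.661439… → 2.66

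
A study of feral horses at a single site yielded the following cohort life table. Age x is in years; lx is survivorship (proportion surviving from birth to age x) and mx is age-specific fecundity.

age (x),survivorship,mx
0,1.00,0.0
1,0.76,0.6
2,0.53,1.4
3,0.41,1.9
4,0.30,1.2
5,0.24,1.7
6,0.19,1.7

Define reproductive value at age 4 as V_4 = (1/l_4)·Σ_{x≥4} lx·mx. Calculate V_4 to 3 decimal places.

3.637

lx·mx for x ≥ 4: 0.36, 0.408, 0.323 → sum = 1.091
V_4 = 1.091 / l_4 = 1.091 / 0.3 = 3.636667… → 3.637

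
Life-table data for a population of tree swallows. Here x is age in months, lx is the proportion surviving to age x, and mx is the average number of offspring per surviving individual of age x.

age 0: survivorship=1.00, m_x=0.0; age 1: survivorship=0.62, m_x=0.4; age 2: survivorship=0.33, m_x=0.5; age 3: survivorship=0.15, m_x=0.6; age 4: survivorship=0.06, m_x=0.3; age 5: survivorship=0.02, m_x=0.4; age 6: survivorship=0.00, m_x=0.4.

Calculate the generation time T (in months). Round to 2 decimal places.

1.81

lx·mx: 0, 0.248, 0.165, 0.09, 0.018, 0.008, 0 → R0 = 0.529
x·lx·mx: 0, 0.248, 0.33, 0.27, 0.072, 0.04, 0 → Σ = 0.96
T = 0.96 / 0.529 = 1.814745… → 1.81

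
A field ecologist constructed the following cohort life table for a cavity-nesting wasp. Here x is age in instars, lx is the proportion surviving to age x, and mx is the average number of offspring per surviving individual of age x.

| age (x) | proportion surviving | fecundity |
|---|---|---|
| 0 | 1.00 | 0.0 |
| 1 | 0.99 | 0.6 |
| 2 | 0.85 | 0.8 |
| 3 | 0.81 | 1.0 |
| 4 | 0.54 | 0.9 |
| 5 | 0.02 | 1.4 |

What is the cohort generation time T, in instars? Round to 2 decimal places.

lx·mx: 0, 0.594, 0.68, 0.81, 0.486, 0.028 → R0 = 2.598
x·lx·mx: 0, 0.594, 1.36, 2.43, 1.944, 0.14 → Σ = 6.468
T = 6.468 / 2.598 = 2.489607… → 2.49

2.49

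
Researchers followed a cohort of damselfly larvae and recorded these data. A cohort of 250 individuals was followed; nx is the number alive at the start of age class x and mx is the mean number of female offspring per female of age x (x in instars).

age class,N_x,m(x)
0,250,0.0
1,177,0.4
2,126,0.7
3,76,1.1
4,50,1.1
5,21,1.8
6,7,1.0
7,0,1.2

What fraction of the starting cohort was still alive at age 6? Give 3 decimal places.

0.028

l_6 = n_6/n_0 = 7/250 = 0.028 → 0.028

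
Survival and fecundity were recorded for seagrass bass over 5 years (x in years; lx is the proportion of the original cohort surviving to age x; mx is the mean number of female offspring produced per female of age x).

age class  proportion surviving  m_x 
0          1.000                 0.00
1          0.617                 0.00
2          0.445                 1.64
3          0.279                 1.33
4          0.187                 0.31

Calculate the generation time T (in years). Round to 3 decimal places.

2.420

lx·mx: 0, 0, 0.7298, 0.37107, 0.05797 → R0 = 1.15884
x·lx·mx: 0, 0, 1.4596, 1.11321, 0.23188 → Σ = 2.80469
T = 2.80469 / 1.15884 = 2.420256… → 2.420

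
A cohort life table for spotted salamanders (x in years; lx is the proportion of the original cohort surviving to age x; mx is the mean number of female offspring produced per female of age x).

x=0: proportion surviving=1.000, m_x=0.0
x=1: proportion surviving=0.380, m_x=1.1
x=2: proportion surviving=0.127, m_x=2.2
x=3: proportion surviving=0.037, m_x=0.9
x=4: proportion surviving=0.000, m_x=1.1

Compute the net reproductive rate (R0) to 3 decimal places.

0.731

lx·mx by age: 0, 0.418, 0.2794, 0.0333, 0
R0 = Σ lx·mx = 0.7307 → 0.731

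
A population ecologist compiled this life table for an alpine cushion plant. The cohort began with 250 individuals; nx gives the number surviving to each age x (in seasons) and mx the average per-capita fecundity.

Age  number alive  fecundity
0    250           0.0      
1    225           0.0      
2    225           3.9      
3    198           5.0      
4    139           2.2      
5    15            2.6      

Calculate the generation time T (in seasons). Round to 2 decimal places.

2.78

lx = nx/n0 = nx/250: 1, 0.9, 0.9, 0.792, 0.556, 0.06
lx·mx: 0, 0, 3.51, 3.96, 1.2232, 0.156 → R0 = 8.8492
x·lx·mx: 0, 0, 7.02, 11.88, 4.8928, 0.78 → Σ = 24.5728
T = 24.5728 / 8.8492 = 2.776839… → 2.78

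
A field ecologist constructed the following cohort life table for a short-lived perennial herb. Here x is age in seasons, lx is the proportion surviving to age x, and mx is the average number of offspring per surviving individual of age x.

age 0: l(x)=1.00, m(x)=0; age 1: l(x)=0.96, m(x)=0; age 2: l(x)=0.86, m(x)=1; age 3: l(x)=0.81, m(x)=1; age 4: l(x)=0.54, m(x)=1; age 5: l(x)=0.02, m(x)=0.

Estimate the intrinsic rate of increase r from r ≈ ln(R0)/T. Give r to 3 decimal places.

0.278

R0 = Σ lx·mx = 0 + 0 + 0.86 + 0.81 + 0.54 + 0 = 2.21
Σ x·lx·mx = 6.31; T = 6.31/2.21 = 2.8552…
r ≈ ln(R0)/T = ln(2.21)/2.8552… = 0.27774… → 0.278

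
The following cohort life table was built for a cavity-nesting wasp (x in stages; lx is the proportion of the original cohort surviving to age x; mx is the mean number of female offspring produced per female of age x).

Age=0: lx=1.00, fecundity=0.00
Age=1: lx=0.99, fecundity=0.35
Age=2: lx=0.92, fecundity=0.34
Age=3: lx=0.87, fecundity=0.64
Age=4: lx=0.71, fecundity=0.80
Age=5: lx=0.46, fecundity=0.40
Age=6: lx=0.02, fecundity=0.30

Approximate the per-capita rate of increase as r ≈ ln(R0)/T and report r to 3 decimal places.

R0 = Σ lx·mx = 0 + 0.3465 + 0.3128 + 0.5568 + 0.568 + 0.184 + 0.006 = 1.9741
Σ x·lx·mx = 5.8705; T = 5.8705/1.9741 = 2.97376…
r ≈ ln(R0)/T = ln(1.9741)/2.97376… = 0.2287… → 0.229

0.229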